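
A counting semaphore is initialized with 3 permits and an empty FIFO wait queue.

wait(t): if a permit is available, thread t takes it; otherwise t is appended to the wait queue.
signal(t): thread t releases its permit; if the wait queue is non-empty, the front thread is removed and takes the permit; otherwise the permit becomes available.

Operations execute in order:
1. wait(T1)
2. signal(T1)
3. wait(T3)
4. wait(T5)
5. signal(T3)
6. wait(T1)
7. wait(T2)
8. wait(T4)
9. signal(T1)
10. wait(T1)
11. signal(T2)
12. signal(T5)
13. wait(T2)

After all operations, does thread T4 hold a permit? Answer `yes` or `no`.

Step 1: wait(T1) -> count=2 queue=[] holders={T1}
Step 2: signal(T1) -> count=3 queue=[] holders={none}
Step 3: wait(T3) -> count=2 queue=[] holders={T3}
Step 4: wait(T5) -> count=1 queue=[] holders={T3,T5}
Step 5: signal(T3) -> count=2 queue=[] holders={T5}
Step 6: wait(T1) -> count=1 queue=[] holders={T1,T5}
Step 7: wait(T2) -> count=0 queue=[] holders={T1,T2,T5}
Step 8: wait(T4) -> count=0 queue=[T4] holders={T1,T2,T5}
Step 9: signal(T1) -> count=0 queue=[] holders={T2,T4,T5}
Step 10: wait(T1) -> count=0 queue=[T1] holders={T2,T4,T5}
Step 11: signal(T2) -> count=0 queue=[] holders={T1,T4,T5}
Step 12: signal(T5) -> count=1 queue=[] holders={T1,T4}
Step 13: wait(T2) -> count=0 queue=[] holders={T1,T2,T4}
Final holders: {T1,T2,T4} -> T4 in holders

Answer: yes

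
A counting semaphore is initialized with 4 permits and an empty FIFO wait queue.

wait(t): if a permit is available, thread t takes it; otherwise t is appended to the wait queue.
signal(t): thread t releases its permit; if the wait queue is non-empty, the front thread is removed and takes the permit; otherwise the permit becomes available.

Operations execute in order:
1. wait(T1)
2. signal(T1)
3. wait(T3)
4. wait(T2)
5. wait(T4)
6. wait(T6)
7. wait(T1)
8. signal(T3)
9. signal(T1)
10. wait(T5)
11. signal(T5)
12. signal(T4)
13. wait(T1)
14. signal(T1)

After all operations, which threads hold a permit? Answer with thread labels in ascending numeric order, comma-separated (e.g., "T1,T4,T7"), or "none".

Answer: T2,T6

Derivation:
Step 1: wait(T1) -> count=3 queue=[] holders={T1}
Step 2: signal(T1) -> count=4 queue=[] holders={none}
Step 3: wait(T3) -> count=3 queue=[] holders={T3}
Step 4: wait(T2) -> count=2 queue=[] holders={T2,T3}
Step 5: wait(T4) -> count=1 queue=[] holders={T2,T3,T4}
Step 6: wait(T6) -> count=0 queue=[] holders={T2,T3,T4,T6}
Step 7: wait(T1) -> count=0 queue=[T1] holders={T2,T3,T4,T6}
Step 8: signal(T3) -> count=0 queue=[] holders={T1,T2,T4,T6}
Step 9: signal(T1) -> count=1 queue=[] holders={T2,T4,T6}
Step 10: wait(T5) -> count=0 queue=[] holders={T2,T4,T5,T6}
Step 11: signal(T5) -> count=1 queue=[] holders={T2,T4,T6}
Step 12: signal(T4) -> count=2 queue=[] holders={T2,T6}
Step 13: wait(T1) -> count=1 queue=[] holders={T1,T2,T6}
Step 14: signal(T1) -> count=2 queue=[] holders={T2,T6}
Final holders: T2,T6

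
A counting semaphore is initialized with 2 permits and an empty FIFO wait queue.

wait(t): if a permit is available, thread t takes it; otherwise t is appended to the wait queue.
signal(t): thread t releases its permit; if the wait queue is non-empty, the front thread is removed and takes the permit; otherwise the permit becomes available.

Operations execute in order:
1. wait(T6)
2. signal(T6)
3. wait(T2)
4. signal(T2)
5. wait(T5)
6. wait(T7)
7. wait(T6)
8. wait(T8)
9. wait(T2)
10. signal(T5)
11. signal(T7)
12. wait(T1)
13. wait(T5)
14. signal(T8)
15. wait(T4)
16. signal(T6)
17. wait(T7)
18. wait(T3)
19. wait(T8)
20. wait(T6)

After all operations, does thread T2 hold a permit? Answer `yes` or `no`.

Answer: yes

Derivation:
Step 1: wait(T6) -> count=1 queue=[] holders={T6}
Step 2: signal(T6) -> count=2 queue=[] holders={none}
Step 3: wait(T2) -> count=1 queue=[] holders={T2}
Step 4: signal(T2) -> count=2 queue=[] holders={none}
Step 5: wait(T5) -> count=1 queue=[] holders={T5}
Step 6: wait(T7) -> count=0 queue=[] holders={T5,T7}
Step 7: wait(T6) -> count=0 queue=[T6] holders={T5,T7}
Step 8: wait(T8) -> count=0 queue=[T6,T8] holders={T5,T7}
Step 9: wait(T2) -> count=0 queue=[T6,T8,T2] holders={T5,T7}
Step 10: signal(T5) -> count=0 queue=[T8,T2] holders={T6,T7}
Step 11: signal(T7) -> count=0 queue=[T2] holders={T6,T8}
Step 12: wait(T1) -> count=0 queue=[T2,T1] holders={T6,T8}
Step 13: wait(T5) -> count=0 queue=[T2,T1,T5] holders={T6,T8}
Step 14: signal(T8) -> count=0 queue=[T1,T5] holders={T2,T6}
Step 15: wait(T4) -> count=0 queue=[T1,T5,T4] holders={T2,T6}
Step 16: signal(T6) -> count=0 queue=[T5,T4] holders={T1,T2}
Step 17: wait(T7) -> count=0 queue=[T5,T4,T7] holders={T1,T2}
Step 18: wait(T3) -> count=0 queue=[T5,T4,T7,T3] holders={T1,T2}
Step 19: wait(T8) -> count=0 queue=[T5,T4,T7,T3,T8] holders={T1,T2}
Step 20: wait(T6) -> count=0 queue=[T5,T4,T7,T3,T8,T6] holders={T1,T2}
Final holders: {T1,T2} -> T2 in holders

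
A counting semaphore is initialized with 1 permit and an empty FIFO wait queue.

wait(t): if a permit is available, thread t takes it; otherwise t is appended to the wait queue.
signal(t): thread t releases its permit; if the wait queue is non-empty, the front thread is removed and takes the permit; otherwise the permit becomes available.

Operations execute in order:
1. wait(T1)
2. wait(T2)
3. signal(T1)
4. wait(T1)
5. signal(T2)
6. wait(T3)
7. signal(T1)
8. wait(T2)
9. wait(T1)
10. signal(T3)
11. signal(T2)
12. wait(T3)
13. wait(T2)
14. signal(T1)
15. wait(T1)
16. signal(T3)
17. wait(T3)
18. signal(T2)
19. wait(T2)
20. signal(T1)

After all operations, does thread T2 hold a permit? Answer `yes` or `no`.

Answer: no

Derivation:
Step 1: wait(T1) -> count=0 queue=[] holders={T1}
Step 2: wait(T2) -> count=0 queue=[T2] holders={T1}
Step 3: signal(T1) -> count=0 queue=[] holders={T2}
Step 4: wait(T1) -> count=0 queue=[T1] holders={T2}
Step 5: signal(T2) -> count=0 queue=[] holders={T1}
Step 6: wait(T3) -> count=0 queue=[T3] holders={T1}
Step 7: signal(T1) -> count=0 queue=[] holders={T3}
Step 8: wait(T2) -> count=0 queue=[T2] holders={T3}
Step 9: wait(T1) -> count=0 queue=[T2,T1] holders={T3}
Step 10: signal(T3) -> count=0 queue=[T1] holders={T2}
Step 11: signal(T2) -> count=0 queue=[] holders={T1}
Step 12: wait(T3) -> count=0 queue=[T3] holders={T1}
Step 13: wait(T2) -> count=0 queue=[T3,T2] holders={T1}
Step 14: signal(T1) -> count=0 queue=[T2] holders={T3}
Step 15: wait(T1) -> count=0 queue=[T2,T1] holders={T3}
Step 16: signal(T3) -> count=0 queue=[T1] holders={T2}
Step 17: wait(T3) -> count=0 queue=[T1,T3] holders={T2}
Step 18: signal(T2) -> count=0 queue=[T3] holders={T1}
Step 19: wait(T2) -> count=0 queue=[T3,T2] holders={T1}
Step 20: signal(T1) -> count=0 queue=[T2] holders={T3}
Final holders: {T3} -> T2 not in holders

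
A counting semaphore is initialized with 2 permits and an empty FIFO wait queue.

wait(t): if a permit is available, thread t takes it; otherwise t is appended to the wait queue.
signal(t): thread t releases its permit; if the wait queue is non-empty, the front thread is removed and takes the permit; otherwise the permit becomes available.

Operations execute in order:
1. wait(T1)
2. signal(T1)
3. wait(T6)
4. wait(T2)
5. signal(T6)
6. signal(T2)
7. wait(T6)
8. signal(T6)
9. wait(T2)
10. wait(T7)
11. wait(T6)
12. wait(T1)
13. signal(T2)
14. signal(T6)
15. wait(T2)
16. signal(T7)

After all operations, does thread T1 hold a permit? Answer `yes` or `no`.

Step 1: wait(T1) -> count=1 queue=[] holders={T1}
Step 2: signal(T1) -> count=2 queue=[] holders={none}
Step 3: wait(T6) -> count=1 queue=[] holders={T6}
Step 4: wait(T2) -> count=0 queue=[] holders={T2,T6}
Step 5: signal(T6) -> count=1 queue=[] holders={T2}
Step 6: signal(T2) -> count=2 queue=[] holders={none}
Step 7: wait(T6) -> count=1 queue=[] holders={T6}
Step 8: signal(T6) -> count=2 queue=[] holders={none}
Step 9: wait(T2) -> count=1 queue=[] holders={T2}
Step 10: wait(T7) -> count=0 queue=[] holders={T2,T7}
Step 11: wait(T6) -> count=0 queue=[T6] holders={T2,T7}
Step 12: wait(T1) -> count=0 queue=[T6,T1] holders={T2,T7}
Step 13: signal(T2) -> count=0 queue=[T1] holders={T6,T7}
Step 14: signal(T6) -> count=0 queue=[] holders={T1,T7}
Step 15: wait(T2) -> count=0 queue=[T2] holders={T1,T7}
Step 16: signal(T7) -> count=0 queue=[] holders={T1,T2}
Final holders: {T1,T2} -> T1 in holders

Answer: yes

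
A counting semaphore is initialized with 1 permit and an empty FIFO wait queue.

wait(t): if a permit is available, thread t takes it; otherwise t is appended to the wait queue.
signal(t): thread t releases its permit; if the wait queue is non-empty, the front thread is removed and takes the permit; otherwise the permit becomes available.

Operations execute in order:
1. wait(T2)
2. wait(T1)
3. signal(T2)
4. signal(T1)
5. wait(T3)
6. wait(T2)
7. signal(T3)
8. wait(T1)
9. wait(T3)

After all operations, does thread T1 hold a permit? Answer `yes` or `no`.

Step 1: wait(T2) -> count=0 queue=[] holders={T2}
Step 2: wait(T1) -> count=0 queue=[T1] holders={T2}
Step 3: signal(T2) -> count=0 queue=[] holders={T1}
Step 4: signal(T1) -> count=1 queue=[] holders={none}
Step 5: wait(T3) -> count=0 queue=[] holders={T3}
Step 6: wait(T2) -> count=0 queue=[T2] holders={T3}
Step 7: signal(T3) -> count=0 queue=[] holders={T2}
Step 8: wait(T1) -> count=0 queue=[T1] holders={T2}
Step 9: wait(T3) -> count=0 queue=[T1,T3] holders={T2}
Final holders: {T2} -> T1 not in holders

Answer: no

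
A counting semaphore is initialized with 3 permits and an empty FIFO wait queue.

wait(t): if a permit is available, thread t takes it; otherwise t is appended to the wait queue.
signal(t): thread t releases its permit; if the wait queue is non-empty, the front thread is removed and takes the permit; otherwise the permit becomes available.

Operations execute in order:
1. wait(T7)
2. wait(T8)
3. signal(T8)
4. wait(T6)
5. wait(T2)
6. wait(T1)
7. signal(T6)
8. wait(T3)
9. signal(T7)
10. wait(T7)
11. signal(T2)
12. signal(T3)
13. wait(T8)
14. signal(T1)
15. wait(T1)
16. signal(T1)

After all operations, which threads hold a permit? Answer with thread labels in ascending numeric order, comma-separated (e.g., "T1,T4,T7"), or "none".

Step 1: wait(T7) -> count=2 queue=[] holders={T7}
Step 2: wait(T8) -> count=1 queue=[] holders={T7,T8}
Step 3: signal(T8) -> count=2 queue=[] holders={T7}
Step 4: wait(T6) -> count=1 queue=[] holders={T6,T7}
Step 5: wait(T2) -> count=0 queue=[] holders={T2,T6,T7}
Step 6: wait(T1) -> count=0 queue=[T1] holders={T2,T6,T7}
Step 7: signal(T6) -> count=0 queue=[] holders={T1,T2,T7}
Step 8: wait(T3) -> count=0 queue=[T3] holders={T1,T2,T7}
Step 9: signal(T7) -> count=0 queue=[] holders={T1,T2,T3}
Step 10: wait(T7) -> count=0 queue=[T7] holders={T1,T2,T3}
Step 11: signal(T2) -> count=0 queue=[] holders={T1,T3,T7}
Step 12: signal(T3) -> count=1 queue=[] holders={T1,T7}
Step 13: wait(T8) -> count=0 queue=[] holders={T1,T7,T8}
Step 14: signal(T1) -> count=1 queue=[] holders={T7,T8}
Step 15: wait(T1) -> count=0 queue=[] holders={T1,T7,T8}
Step 16: signal(T1) -> count=1 queue=[] holders={T7,T8}
Final holders: T7,T8

Answer: T7,T8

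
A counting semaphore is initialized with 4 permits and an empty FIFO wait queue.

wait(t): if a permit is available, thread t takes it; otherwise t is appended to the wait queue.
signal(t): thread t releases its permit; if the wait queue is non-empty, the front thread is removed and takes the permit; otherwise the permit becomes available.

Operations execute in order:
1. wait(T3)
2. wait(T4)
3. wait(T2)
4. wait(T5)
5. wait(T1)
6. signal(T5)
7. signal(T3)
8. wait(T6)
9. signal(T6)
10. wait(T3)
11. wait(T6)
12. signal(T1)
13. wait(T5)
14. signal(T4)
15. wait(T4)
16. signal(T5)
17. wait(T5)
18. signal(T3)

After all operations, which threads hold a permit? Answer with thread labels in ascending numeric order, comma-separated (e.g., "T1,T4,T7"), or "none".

Step 1: wait(T3) -> count=3 queue=[] holders={T3}
Step 2: wait(T4) -> count=2 queue=[] holders={T3,T4}
Step 3: wait(T2) -> count=1 queue=[] holders={T2,T3,T4}
Step 4: wait(T5) -> count=0 queue=[] holders={T2,T3,T4,T5}
Step 5: wait(T1) -> count=0 queue=[T1] holders={T2,T3,T4,T5}
Step 6: signal(T5) -> count=0 queue=[] holders={T1,T2,T3,T4}
Step 7: signal(T3) -> count=1 queue=[] holders={T1,T2,T4}
Step 8: wait(T6) -> count=0 queue=[] holders={T1,T2,T4,T6}
Step 9: signal(T6) -> count=1 queue=[] holders={T1,T2,T4}
Step 10: wait(T3) -> count=0 queue=[] holders={T1,T2,T3,T4}
Step 11: wait(T6) -> count=0 queue=[T6] holders={T1,T2,T3,T4}
Step 12: signal(T1) -> count=0 queue=[] holders={T2,T3,T4,T6}
Step 13: wait(T5) -> count=0 queue=[T5] holders={T2,T3,T4,T6}
Step 14: signal(T4) -> count=0 queue=[] holders={T2,T3,T5,T6}
Step 15: wait(T4) -> count=0 queue=[T4] holders={T2,T3,T5,T6}
Step 16: signal(T5) -> count=0 queue=[] holders={T2,T3,T4,T6}
Step 17: wait(T5) -> count=0 queue=[T5] holders={T2,T3,T4,T6}
Step 18: signal(T3) -> count=0 queue=[] holders={T2,T4,T5,T6}
Final holders: T2,T4,T5,T6

Answer: T2,T4,T5,T6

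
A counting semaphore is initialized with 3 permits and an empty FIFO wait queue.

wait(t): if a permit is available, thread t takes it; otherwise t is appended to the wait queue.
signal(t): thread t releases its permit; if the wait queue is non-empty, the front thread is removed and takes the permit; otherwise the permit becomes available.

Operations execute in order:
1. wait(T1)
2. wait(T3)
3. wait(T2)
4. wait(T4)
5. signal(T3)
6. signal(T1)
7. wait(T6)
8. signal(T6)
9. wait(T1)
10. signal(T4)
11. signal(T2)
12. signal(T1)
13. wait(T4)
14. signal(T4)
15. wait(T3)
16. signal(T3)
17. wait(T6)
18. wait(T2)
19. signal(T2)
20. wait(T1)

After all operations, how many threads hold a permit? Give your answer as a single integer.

Answer: 2

Derivation:
Step 1: wait(T1) -> count=2 queue=[] holders={T1}
Step 2: wait(T3) -> count=1 queue=[] holders={T1,T3}
Step 3: wait(T2) -> count=0 queue=[] holders={T1,T2,T3}
Step 4: wait(T4) -> count=0 queue=[T4] holders={T1,T2,T3}
Step 5: signal(T3) -> count=0 queue=[] holders={T1,T2,T4}
Step 6: signal(T1) -> count=1 queue=[] holders={T2,T4}
Step 7: wait(T6) -> count=0 queue=[] holders={T2,T4,T6}
Step 8: signal(T6) -> count=1 queue=[] holders={T2,T4}
Step 9: wait(T1) -> count=0 queue=[] holders={T1,T2,T4}
Step 10: signal(T4) -> count=1 queue=[] holders={T1,T2}
Step 11: signal(T2) -> count=2 queue=[] holders={T1}
Step 12: signal(T1) -> count=3 queue=[] holders={none}
Step 13: wait(T4) -> count=2 queue=[] holders={T4}
Step 14: signal(T4) -> count=3 queue=[] holders={none}
Step 15: wait(T3) -> count=2 queue=[] holders={T3}
Step 16: signal(T3) -> count=3 queue=[] holders={none}
Step 17: wait(T6) -> count=2 queue=[] holders={T6}
Step 18: wait(T2) -> count=1 queue=[] holders={T2,T6}
Step 19: signal(T2) -> count=2 queue=[] holders={T6}
Step 20: wait(T1) -> count=1 queue=[] holders={T1,T6}
Final holders: {T1,T6} -> 2 thread(s)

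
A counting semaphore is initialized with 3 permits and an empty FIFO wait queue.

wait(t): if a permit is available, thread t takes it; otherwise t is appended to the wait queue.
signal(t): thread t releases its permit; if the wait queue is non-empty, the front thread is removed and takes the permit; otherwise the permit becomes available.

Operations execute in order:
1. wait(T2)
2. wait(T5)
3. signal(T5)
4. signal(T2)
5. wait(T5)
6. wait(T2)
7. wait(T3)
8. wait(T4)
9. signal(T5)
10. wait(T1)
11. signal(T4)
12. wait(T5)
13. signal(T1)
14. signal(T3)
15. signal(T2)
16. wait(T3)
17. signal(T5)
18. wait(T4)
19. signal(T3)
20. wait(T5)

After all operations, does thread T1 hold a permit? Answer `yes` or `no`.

Step 1: wait(T2) -> count=2 queue=[] holders={T2}
Step 2: wait(T5) -> count=1 queue=[] holders={T2,T5}
Step 3: signal(T5) -> count=2 queue=[] holders={T2}
Step 4: signal(T2) -> count=3 queue=[] holders={none}
Step 5: wait(T5) -> count=2 queue=[] holders={T5}
Step 6: wait(T2) -> count=1 queue=[] holders={T2,T5}
Step 7: wait(T3) -> count=0 queue=[] holders={T2,T3,T5}
Step 8: wait(T4) -> count=0 queue=[T4] holders={T2,T3,T5}
Step 9: signal(T5) -> count=0 queue=[] holders={T2,T3,T4}
Step 10: wait(T1) -> count=0 queue=[T1] holders={T2,T3,T4}
Step 11: signal(T4) -> count=0 queue=[] holders={T1,T2,T3}
Step 12: wait(T5) -> count=0 queue=[T5] holders={T1,T2,T3}
Step 13: signal(T1) -> count=0 queue=[] holders={T2,T3,T5}
Step 14: signal(T3) -> count=1 queue=[] holders={T2,T5}
Step 15: signal(T2) -> count=2 queue=[] holders={T5}
Step 16: wait(T3) -> count=1 queue=[] holders={T3,T5}
Step 17: signal(T5) -> count=2 queue=[] holders={T3}
Step 18: wait(T4) -> count=1 queue=[] holders={T3,T4}
Step 19: signal(T3) -> count=2 queue=[] holders={T4}
Step 20: wait(T5) -> count=1 queue=[] holders={T4,T5}
Final holders: {T4,T5} -> T1 not in holders

Answer: no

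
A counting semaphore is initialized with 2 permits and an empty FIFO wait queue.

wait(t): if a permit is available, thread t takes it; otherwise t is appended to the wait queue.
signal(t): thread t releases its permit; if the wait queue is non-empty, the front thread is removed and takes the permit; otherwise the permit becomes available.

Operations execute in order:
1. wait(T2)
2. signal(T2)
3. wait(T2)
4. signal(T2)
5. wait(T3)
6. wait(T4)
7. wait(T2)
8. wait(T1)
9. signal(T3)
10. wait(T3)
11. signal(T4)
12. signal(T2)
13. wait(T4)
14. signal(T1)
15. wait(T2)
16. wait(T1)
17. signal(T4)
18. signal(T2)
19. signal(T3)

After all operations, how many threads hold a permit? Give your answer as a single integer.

Step 1: wait(T2) -> count=1 queue=[] holders={T2}
Step 2: signal(T2) -> count=2 queue=[] holders={none}
Step 3: wait(T2) -> count=1 queue=[] holders={T2}
Step 4: signal(T2) -> count=2 queue=[] holders={none}
Step 5: wait(T3) -> count=1 queue=[] holders={T3}
Step 6: wait(T4) -> count=0 queue=[] holders={T3,T4}
Step 7: wait(T2) -> count=0 queue=[T2] holders={T3,T4}
Step 8: wait(T1) -> count=0 queue=[T2,T1] holders={T3,T4}
Step 9: signal(T3) -> count=0 queue=[T1] holders={T2,T4}
Step 10: wait(T3) -> count=0 queue=[T1,T3] holders={T2,T4}
Step 11: signal(T4) -> count=0 queue=[T3] holders={T1,T2}
Step 12: signal(T2) -> count=0 queue=[] holders={T1,T3}
Step 13: wait(T4) -> count=0 queue=[T4] holders={T1,T3}
Step 14: signal(T1) -> count=0 queue=[] holders={T3,T4}
Step 15: wait(T2) -> count=0 queue=[T2] holders={T3,T4}
Step 16: wait(T1) -> count=0 queue=[T2,T1] holders={T3,T4}
Step 17: signal(T4) -> count=0 queue=[T1] holders={T2,T3}
Step 18: signal(T2) -> count=0 queue=[] holders={T1,T3}
Step 19: signal(T3) -> count=1 queue=[] holders={T1}
Final holders: {T1} -> 1 thread(s)

Answer: 1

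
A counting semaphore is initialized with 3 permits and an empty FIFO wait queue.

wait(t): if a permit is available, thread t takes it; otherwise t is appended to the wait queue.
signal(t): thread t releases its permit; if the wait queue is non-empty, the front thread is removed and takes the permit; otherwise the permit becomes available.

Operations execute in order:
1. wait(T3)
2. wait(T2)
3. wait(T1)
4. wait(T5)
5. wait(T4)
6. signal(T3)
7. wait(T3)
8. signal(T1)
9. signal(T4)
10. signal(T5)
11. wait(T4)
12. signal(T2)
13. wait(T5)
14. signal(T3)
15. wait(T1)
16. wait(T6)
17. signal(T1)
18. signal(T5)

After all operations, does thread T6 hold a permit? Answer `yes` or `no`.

Step 1: wait(T3) -> count=2 queue=[] holders={T3}
Step 2: wait(T2) -> count=1 queue=[] holders={T2,T3}
Step 3: wait(T1) -> count=0 queue=[] holders={T1,T2,T3}
Step 4: wait(T5) -> count=0 queue=[T5] holders={T1,T2,T3}
Step 5: wait(T4) -> count=0 queue=[T5,T4] holders={T1,T2,T3}
Step 6: signal(T3) -> count=0 queue=[T4] holders={T1,T2,T5}
Step 7: wait(T3) -> count=0 queue=[T4,T3] holders={T1,T2,T5}
Step 8: signal(T1) -> count=0 queue=[T3] holders={T2,T4,T5}
Step 9: signal(T4) -> count=0 queue=[] holders={T2,T3,T5}
Step 10: signal(T5) -> count=1 queue=[] holders={T2,T3}
Step 11: wait(T4) -> count=0 queue=[] holders={T2,T3,T4}
Step 12: signal(T2) -> count=1 queue=[] holders={T3,T4}
Step 13: wait(T5) -> count=0 queue=[] holders={T3,T4,T5}
Step 14: signal(T3) -> count=1 queue=[] holders={T4,T5}
Step 15: wait(T1) -> count=0 queue=[] holders={T1,T4,T5}
Step 16: wait(T6) -> count=0 queue=[T6] holders={T1,T4,T5}
Step 17: signal(T1) -> count=0 queue=[] holders={T4,T5,T6}
Step 18: signal(T5) -> count=1 queue=[] holders={T4,T6}
Final holders: {T4,T6} -> T6 in holders

Answer: yes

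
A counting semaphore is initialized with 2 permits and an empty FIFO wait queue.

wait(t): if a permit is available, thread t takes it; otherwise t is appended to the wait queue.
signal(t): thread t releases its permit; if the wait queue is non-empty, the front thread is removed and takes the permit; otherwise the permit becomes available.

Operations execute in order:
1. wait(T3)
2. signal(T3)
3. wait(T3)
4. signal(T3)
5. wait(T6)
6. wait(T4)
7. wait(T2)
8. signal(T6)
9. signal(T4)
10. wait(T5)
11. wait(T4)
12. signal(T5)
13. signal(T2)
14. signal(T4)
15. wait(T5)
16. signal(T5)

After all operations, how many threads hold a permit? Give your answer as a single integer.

Step 1: wait(T3) -> count=1 queue=[] holders={T3}
Step 2: signal(T3) -> count=2 queue=[] holders={none}
Step 3: wait(T3) -> count=1 queue=[] holders={T3}
Step 4: signal(T3) -> count=2 queue=[] holders={none}
Step 5: wait(T6) -> count=1 queue=[] holders={T6}
Step 6: wait(T4) -> count=0 queue=[] holders={T4,T6}
Step 7: wait(T2) -> count=0 queue=[T2] holders={T4,T6}
Step 8: signal(T6) -> count=0 queue=[] holders={T2,T4}
Step 9: signal(T4) -> count=1 queue=[] holders={T2}
Step 10: wait(T5) -> count=0 queue=[] holders={T2,T5}
Step 11: wait(T4) -> count=0 queue=[T4] holders={T2,T5}
Step 12: signal(T5) -> count=0 queue=[] holders={T2,T4}
Step 13: signal(T2) -> count=1 queue=[] holders={T4}
Step 14: signal(T4) -> count=2 queue=[] holders={none}
Step 15: wait(T5) -> count=1 queue=[] holders={T5}
Step 16: signal(T5) -> count=2 queue=[] holders={none}
Final holders: {none} -> 0 thread(s)

Answer: 0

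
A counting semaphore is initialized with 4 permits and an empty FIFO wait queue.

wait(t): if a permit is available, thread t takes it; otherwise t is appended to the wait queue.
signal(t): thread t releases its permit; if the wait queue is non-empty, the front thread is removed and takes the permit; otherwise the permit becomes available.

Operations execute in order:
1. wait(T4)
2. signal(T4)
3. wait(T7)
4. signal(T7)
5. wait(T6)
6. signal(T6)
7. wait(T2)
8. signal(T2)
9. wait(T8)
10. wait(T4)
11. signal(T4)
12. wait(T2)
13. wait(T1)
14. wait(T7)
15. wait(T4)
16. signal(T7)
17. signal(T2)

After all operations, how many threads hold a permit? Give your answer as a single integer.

Answer: 3

Derivation:
Step 1: wait(T4) -> count=3 queue=[] holders={T4}
Step 2: signal(T4) -> count=4 queue=[] holders={none}
Step 3: wait(T7) -> count=3 queue=[] holders={T7}
Step 4: signal(T7) -> count=4 queue=[] holders={none}
Step 5: wait(T6) -> count=3 queue=[] holders={T6}
Step 6: signal(T6) -> count=4 queue=[] holders={none}
Step 7: wait(T2) -> count=3 queue=[] holders={T2}
Step 8: signal(T2) -> count=4 queue=[] holders={none}
Step 9: wait(T8) -> count=3 queue=[] holders={T8}
Step 10: wait(T4) -> count=2 queue=[] holders={T4,T8}
Step 11: signal(T4) -> count=3 queue=[] holders={T8}
Step 12: wait(T2) -> count=2 queue=[] holders={T2,T8}
Step 13: wait(T1) -> count=1 queue=[] holders={T1,T2,T8}
Step 14: wait(T7) -> count=0 queue=[] holders={T1,T2,T7,T8}
Step 15: wait(T4) -> count=0 queue=[T4] holders={T1,T2,T7,T8}
Step 16: signal(T7) -> count=0 queue=[] holders={T1,T2,T4,T8}
Step 17: signal(T2) -> count=1 queue=[] holders={T1,T4,T8}
Final holders: {T1,T4,T8} -> 3 thread(s)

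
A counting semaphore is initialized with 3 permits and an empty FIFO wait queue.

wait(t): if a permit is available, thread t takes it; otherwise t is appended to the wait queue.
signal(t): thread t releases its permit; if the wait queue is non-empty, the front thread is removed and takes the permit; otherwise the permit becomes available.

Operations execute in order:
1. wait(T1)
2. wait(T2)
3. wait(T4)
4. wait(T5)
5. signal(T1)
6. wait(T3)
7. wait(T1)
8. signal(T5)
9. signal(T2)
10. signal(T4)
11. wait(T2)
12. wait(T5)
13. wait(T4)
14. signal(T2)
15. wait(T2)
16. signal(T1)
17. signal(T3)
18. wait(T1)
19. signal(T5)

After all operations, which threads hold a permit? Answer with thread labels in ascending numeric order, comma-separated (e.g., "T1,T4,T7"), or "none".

Step 1: wait(T1) -> count=2 queue=[] holders={T1}
Step 2: wait(T2) -> count=1 queue=[] holders={T1,T2}
Step 3: wait(T4) -> count=0 queue=[] holders={T1,T2,T4}
Step 4: wait(T5) -> count=0 queue=[T5] holders={T1,T2,T4}
Step 5: signal(T1) -> count=0 queue=[] holders={T2,T4,T5}
Step 6: wait(T3) -> count=0 queue=[T3] holders={T2,T4,T5}
Step 7: wait(T1) -> count=0 queue=[T3,T1] holders={T2,T4,T5}
Step 8: signal(T5) -> count=0 queue=[T1] holders={T2,T3,T4}
Step 9: signal(T2) -> count=0 queue=[] holders={T1,T3,T4}
Step 10: signal(T4) -> count=1 queue=[] holders={T1,T3}
Step 11: wait(T2) -> count=0 queue=[] holders={T1,T2,T3}
Step 12: wait(T5) -> count=0 queue=[T5] holders={T1,T2,T3}
Step 13: wait(T4) -> count=0 queue=[T5,T4] holders={T1,T2,T3}
Step 14: signal(T2) -> count=0 queue=[T4] holders={T1,T3,T5}
Step 15: wait(T2) -> count=0 queue=[T4,T2] holders={T1,T3,T5}
Step 16: signal(T1) -> count=0 queue=[T2] holders={T3,T4,T5}
Step 17: signal(T3) -> count=0 queue=[] holders={T2,T4,T5}
Step 18: wait(T1) -> count=0 queue=[T1] holders={T2,T4,T5}
Step 19: signal(T5) -> count=0 queue=[] holders={T1,T2,T4}
Final holders: T1,T2,T4

Answer: T1,T2,T4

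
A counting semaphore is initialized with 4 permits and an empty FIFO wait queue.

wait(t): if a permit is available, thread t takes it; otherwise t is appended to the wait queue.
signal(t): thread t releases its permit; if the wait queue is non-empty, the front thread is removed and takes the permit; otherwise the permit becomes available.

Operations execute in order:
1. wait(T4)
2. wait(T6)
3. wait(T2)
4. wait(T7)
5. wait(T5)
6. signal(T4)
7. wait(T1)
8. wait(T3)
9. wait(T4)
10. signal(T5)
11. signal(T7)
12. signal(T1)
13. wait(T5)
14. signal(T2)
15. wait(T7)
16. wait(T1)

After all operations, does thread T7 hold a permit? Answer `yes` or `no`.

Step 1: wait(T4) -> count=3 queue=[] holders={T4}
Step 2: wait(T6) -> count=2 queue=[] holders={T4,T6}
Step 3: wait(T2) -> count=1 queue=[] holders={T2,T4,T6}
Step 4: wait(T7) -> count=0 queue=[] holders={T2,T4,T6,T7}
Step 5: wait(T5) -> count=0 queue=[T5] holders={T2,T4,T6,T7}
Step 6: signal(T4) -> count=0 queue=[] holders={T2,T5,T6,T7}
Step 7: wait(T1) -> count=0 queue=[T1] holders={T2,T5,T6,T7}
Step 8: wait(T3) -> count=0 queue=[T1,T3] holders={T2,T5,T6,T7}
Step 9: wait(T4) -> count=0 queue=[T1,T3,T4] holders={T2,T5,T6,T7}
Step 10: signal(T5) -> count=0 queue=[T3,T4] holders={T1,T2,T6,T7}
Step 11: signal(T7) -> count=0 queue=[T4] holders={T1,T2,T3,T6}
Step 12: signal(T1) -> count=0 queue=[] holders={T2,T3,T4,T6}
Step 13: wait(T5) -> count=0 queue=[T5] holders={T2,T3,T4,T6}
Step 14: signal(T2) -> count=0 queue=[] holders={T3,T4,T5,T6}
Step 15: wait(T7) -> count=0 queue=[T7] holders={T3,T4,T5,T6}
Step 16: wait(T1) -> count=0 queue=[T7,T1] holders={T3,T4,T5,T6}
Final holders: {T3,T4,T5,T6} -> T7 not in holders

Answer: no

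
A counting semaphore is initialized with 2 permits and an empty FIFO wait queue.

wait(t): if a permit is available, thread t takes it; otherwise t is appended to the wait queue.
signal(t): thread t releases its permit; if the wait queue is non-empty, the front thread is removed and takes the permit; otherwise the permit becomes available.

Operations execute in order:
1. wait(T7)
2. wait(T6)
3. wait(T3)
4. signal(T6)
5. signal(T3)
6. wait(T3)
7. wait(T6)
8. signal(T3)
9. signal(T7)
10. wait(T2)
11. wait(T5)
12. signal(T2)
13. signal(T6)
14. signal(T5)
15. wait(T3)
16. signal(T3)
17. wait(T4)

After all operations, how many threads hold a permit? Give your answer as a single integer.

Answer: 1

Derivation:
Step 1: wait(T7) -> count=1 queue=[] holders={T7}
Step 2: wait(T6) -> count=0 queue=[] holders={T6,T7}
Step 3: wait(T3) -> count=0 queue=[T3] holders={T6,T7}
Step 4: signal(T6) -> count=0 queue=[] holders={T3,T7}
Step 5: signal(T3) -> count=1 queue=[] holders={T7}
Step 6: wait(T3) -> count=0 queue=[] holders={T3,T7}
Step 7: wait(T6) -> count=0 queue=[T6] holders={T3,T7}
Step 8: signal(T3) -> count=0 queue=[] holders={T6,T7}
Step 9: signal(T7) -> count=1 queue=[] holders={T6}
Step 10: wait(T2) -> count=0 queue=[] holders={T2,T6}
Step 11: wait(T5) -> count=0 queue=[T5] holders={T2,T6}
Step 12: signal(T2) -> count=0 queue=[] holders={T5,T6}
Step 13: signal(T6) -> count=1 queue=[] holders={T5}
Step 14: signal(T5) -> count=2 queue=[] holders={none}
Step 15: wait(T3) -> count=1 queue=[] holders={T3}
Step 16: signal(T3) -> count=2 queue=[] holders={none}
Step 17: wait(T4) -> count=1 queue=[] holders={T4}
Final holders: {T4} -> 1 thread(s)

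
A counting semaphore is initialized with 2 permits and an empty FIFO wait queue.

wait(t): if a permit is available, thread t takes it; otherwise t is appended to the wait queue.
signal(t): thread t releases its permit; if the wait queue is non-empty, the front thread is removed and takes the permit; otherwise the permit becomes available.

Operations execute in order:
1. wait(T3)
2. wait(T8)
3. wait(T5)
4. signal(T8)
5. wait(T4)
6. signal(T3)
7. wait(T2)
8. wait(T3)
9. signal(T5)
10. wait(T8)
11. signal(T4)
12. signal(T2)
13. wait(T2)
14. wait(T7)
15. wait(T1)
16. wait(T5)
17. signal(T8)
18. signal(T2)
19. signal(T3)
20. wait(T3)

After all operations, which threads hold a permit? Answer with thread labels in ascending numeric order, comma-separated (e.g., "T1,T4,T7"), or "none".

Answer: T1,T7

Derivation:
Step 1: wait(T3) -> count=1 queue=[] holders={T3}
Step 2: wait(T8) -> count=0 queue=[] holders={T3,T8}
Step 3: wait(T5) -> count=0 queue=[T5] holders={T3,T8}
Step 4: signal(T8) -> count=0 queue=[] holders={T3,T5}
Step 5: wait(T4) -> count=0 queue=[T4] holders={T3,T5}
Step 6: signal(T3) -> count=0 queue=[] holders={T4,T5}
Step 7: wait(T2) -> count=0 queue=[T2] holders={T4,T5}
Step 8: wait(T3) -> count=0 queue=[T2,T3] holders={T4,T5}
Step 9: signal(T5) -> count=0 queue=[T3] holders={T2,T4}
Step 10: wait(T8) -> count=0 queue=[T3,T8] holders={T2,T4}
Step 11: signal(T4) -> count=0 queue=[T8] holders={T2,T3}
Step 12: signal(T2) -> count=0 queue=[] holders={T3,T8}
Step 13: wait(T2) -> count=0 queue=[T2] holders={T3,T8}
Step 14: wait(T7) -> count=0 queue=[T2,T7] holders={T3,T8}
Step 15: wait(T1) -> count=0 queue=[T2,T7,T1] holders={T3,T8}
Step 16: wait(T5) -> count=0 queue=[T2,T7,T1,T5] holders={T3,T8}
Step 17: signal(T8) -> count=0 queue=[T7,T1,T5] holders={T2,T3}
Step 18: signal(T2) -> count=0 queue=[T1,T5] holders={T3,T7}
Step 19: signal(T3) -> count=0 queue=[T5] holders={T1,T7}
Step 20: wait(T3) -> count=0 queue=[T5,T3] holders={T1,T7}
Final holders: T1,T7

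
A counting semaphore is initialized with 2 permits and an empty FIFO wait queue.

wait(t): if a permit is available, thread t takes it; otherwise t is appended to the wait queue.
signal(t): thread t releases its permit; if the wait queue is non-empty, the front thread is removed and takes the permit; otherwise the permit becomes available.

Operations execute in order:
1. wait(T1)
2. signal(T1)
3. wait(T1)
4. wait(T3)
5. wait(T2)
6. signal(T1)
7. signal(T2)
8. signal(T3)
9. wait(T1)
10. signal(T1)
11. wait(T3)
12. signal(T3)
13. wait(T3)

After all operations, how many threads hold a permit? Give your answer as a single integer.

Answer: 1

Derivation:
Step 1: wait(T1) -> count=1 queue=[] holders={T1}
Step 2: signal(T1) -> count=2 queue=[] holders={none}
Step 3: wait(T1) -> count=1 queue=[] holders={T1}
Step 4: wait(T3) -> count=0 queue=[] holders={T1,T3}
Step 5: wait(T2) -> count=0 queue=[T2] holders={T1,T3}
Step 6: signal(T1) -> count=0 queue=[] holders={T2,T3}
Step 7: signal(T2) -> count=1 queue=[] holders={T3}
Step 8: signal(T3) -> count=2 queue=[] holders={none}
Step 9: wait(T1) -> count=1 queue=[] holders={T1}
Step 10: signal(T1) -> count=2 queue=[] holders={none}
Step 11: wait(T3) -> count=1 queue=[] holders={T3}
Step 12: signal(T3) -> count=2 queue=[] holders={none}
Step 13: wait(T3) -> count=1 queue=[] holders={T3}
Final holders: {T3} -> 1 thread(s)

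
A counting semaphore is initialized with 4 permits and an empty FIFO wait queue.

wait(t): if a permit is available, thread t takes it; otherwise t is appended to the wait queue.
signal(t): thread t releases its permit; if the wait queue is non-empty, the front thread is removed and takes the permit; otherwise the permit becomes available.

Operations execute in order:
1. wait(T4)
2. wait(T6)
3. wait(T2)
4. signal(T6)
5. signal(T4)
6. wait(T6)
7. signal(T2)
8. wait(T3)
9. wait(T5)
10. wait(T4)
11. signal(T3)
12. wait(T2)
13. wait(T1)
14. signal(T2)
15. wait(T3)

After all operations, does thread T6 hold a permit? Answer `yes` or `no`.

Answer: yes

Derivation:
Step 1: wait(T4) -> count=3 queue=[] holders={T4}
Step 2: wait(T6) -> count=2 queue=[] holders={T4,T6}
Step 3: wait(T2) -> count=1 queue=[] holders={T2,T4,T6}
Step 4: signal(T6) -> count=2 queue=[] holders={T2,T4}
Step 5: signal(T4) -> count=3 queue=[] holders={T2}
Step 6: wait(T6) -> count=2 queue=[] holders={T2,T6}
Step 7: signal(T2) -> count=3 queue=[] holders={T6}
Step 8: wait(T3) -> count=2 queue=[] holders={T3,T6}
Step 9: wait(T5) -> count=1 queue=[] holders={T3,T5,T6}
Step 10: wait(T4) -> count=0 queue=[] holders={T3,T4,T5,T6}
Step 11: signal(T3) -> count=1 queue=[] holders={T4,T5,T6}
Step 12: wait(T2) -> count=0 queue=[] holders={T2,T4,T5,T6}
Step 13: wait(T1) -> count=0 queue=[T1] holders={T2,T4,T5,T6}
Step 14: signal(T2) -> count=0 queue=[] holders={T1,T4,T5,T6}
Step 15: wait(T3) -> count=0 queue=[T3] holders={T1,T4,T5,T6}
Final holders: {T1,T4,T5,T6} -> T6 in holders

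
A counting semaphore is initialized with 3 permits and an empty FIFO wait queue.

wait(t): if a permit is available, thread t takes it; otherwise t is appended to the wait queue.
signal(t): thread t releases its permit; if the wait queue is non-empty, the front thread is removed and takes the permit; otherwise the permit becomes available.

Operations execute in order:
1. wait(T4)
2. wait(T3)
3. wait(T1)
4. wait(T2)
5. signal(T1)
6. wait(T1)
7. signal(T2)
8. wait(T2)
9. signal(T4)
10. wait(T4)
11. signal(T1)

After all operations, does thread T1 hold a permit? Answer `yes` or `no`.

Step 1: wait(T4) -> count=2 queue=[] holders={T4}
Step 2: wait(T3) -> count=1 queue=[] holders={T3,T4}
Step 3: wait(T1) -> count=0 queue=[] holders={T1,T3,T4}
Step 4: wait(T2) -> count=0 queue=[T2] holders={T1,T3,T4}
Step 5: signal(T1) -> count=0 queue=[] holders={T2,T3,T4}
Step 6: wait(T1) -> count=0 queue=[T1] holders={T2,T3,T4}
Step 7: signal(T2) -> count=0 queue=[] holders={T1,T3,T4}
Step 8: wait(T2) -> count=0 queue=[T2] holders={T1,T3,T4}
Step 9: signal(T4) -> count=0 queue=[] holders={T1,T2,T3}
Step 10: wait(T4) -> count=0 queue=[T4] holders={T1,T2,T3}
Step 11: signal(T1) -> count=0 queue=[] holders={T2,T3,T4}
Final holders: {T2,T3,T4} -> T1 not in holders

Answer: no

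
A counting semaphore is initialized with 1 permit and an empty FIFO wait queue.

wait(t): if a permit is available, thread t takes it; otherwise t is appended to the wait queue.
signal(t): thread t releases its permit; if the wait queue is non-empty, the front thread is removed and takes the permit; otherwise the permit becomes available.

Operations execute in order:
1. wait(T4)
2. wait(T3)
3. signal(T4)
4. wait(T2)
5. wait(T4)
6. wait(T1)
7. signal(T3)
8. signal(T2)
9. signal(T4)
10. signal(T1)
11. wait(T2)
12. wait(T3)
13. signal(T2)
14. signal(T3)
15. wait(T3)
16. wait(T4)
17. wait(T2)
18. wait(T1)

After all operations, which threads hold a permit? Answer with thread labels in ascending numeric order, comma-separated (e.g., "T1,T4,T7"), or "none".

Step 1: wait(T4) -> count=0 queue=[] holders={T4}
Step 2: wait(T3) -> count=0 queue=[T3] holders={T4}
Step 3: signal(T4) -> count=0 queue=[] holders={T3}
Step 4: wait(T2) -> count=0 queue=[T2] holders={T3}
Step 5: wait(T4) -> count=0 queue=[T2,T4] holders={T3}
Step 6: wait(T1) -> count=0 queue=[T2,T4,T1] holders={T3}
Step 7: signal(T3) -> count=0 queue=[T4,T1] holders={T2}
Step 8: signal(T2) -> count=0 queue=[T1] holders={T4}
Step 9: signal(T4) -> count=0 queue=[] holders={T1}
Step 10: signal(T1) -> count=1 queue=[] holders={none}
Step 11: wait(T2) -> count=0 queue=[] holders={T2}
Step 12: wait(T3) -> count=0 queue=[T3] holders={T2}
Step 13: signal(T2) -> count=0 queue=[] holders={T3}
Step 14: signal(T3) -> count=1 queue=[] holders={none}
Step 15: wait(T3) -> count=0 queue=[] holders={T3}
Step 16: wait(T4) -> count=0 queue=[T4] holders={T3}
Step 17: wait(T2) -> count=0 queue=[T4,T2] holders={T3}
Step 18: wait(T1) -> count=0 queue=[T4,T2,T1] holders={T3}
Final holders: T3

Answer: T3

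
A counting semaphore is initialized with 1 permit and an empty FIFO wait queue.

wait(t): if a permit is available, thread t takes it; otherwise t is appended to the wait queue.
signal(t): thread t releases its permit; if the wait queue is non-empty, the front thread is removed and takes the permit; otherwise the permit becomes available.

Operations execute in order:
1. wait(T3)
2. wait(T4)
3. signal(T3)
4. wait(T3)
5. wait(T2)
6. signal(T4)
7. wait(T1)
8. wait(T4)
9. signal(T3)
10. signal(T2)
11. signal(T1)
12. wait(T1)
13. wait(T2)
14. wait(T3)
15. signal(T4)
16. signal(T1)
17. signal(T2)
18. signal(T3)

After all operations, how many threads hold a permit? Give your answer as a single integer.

Answer: 0

Derivation:
Step 1: wait(T3) -> count=0 queue=[] holders={T3}
Step 2: wait(T4) -> count=0 queue=[T4] holders={T3}
Step 3: signal(T3) -> count=0 queue=[] holders={T4}
Step 4: wait(T3) -> count=0 queue=[T3] holders={T4}
Step 5: wait(T2) -> count=0 queue=[T3,T2] holders={T4}
Step 6: signal(T4) -> count=0 queue=[T2] holders={T3}
Step 7: wait(T1) -> count=0 queue=[T2,T1] holders={T3}
Step 8: wait(T4) -> count=0 queue=[T2,T1,T4] holders={T3}
Step 9: signal(T3) -> count=0 queue=[T1,T4] holders={T2}
Step 10: signal(T2) -> count=0 queue=[T4] holders={T1}
Step 11: signal(T1) -> count=0 queue=[] holders={T4}
Step 12: wait(T1) -> count=0 queue=[T1] holders={T4}
Step 13: wait(T2) -> count=0 queue=[T1,T2] holders={T4}
Step 14: wait(T3) -> count=0 queue=[T1,T2,T3] holders={T4}
Step 15: signal(T4) -> count=0 queue=[T2,T3] holders={T1}
Step 16: signal(T1) -> count=0 queue=[T3] holders={T2}
Step 17: signal(T2) -> count=0 queue=[] holders={T3}
Step 18: signal(T3) -> count=1 queue=[] holders={none}
Final holders: {none} -> 0 thread(s)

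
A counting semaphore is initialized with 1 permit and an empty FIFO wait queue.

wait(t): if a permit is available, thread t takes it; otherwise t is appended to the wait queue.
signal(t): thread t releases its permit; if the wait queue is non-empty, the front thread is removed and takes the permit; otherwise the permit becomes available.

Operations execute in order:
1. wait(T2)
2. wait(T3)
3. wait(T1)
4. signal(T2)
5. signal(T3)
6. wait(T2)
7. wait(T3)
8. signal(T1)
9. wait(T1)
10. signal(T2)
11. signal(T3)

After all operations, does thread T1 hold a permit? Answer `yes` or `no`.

Answer: yes

Derivation:
Step 1: wait(T2) -> count=0 queue=[] holders={T2}
Step 2: wait(T3) -> count=0 queue=[T3] holders={T2}
Step 3: wait(T1) -> count=0 queue=[T3,T1] holders={T2}
Step 4: signal(T2) -> count=0 queue=[T1] holders={T3}
Step 5: signal(T3) -> count=0 queue=[] holders={T1}
Step 6: wait(T2) -> count=0 queue=[T2] holders={T1}
Step 7: wait(T3) -> count=0 queue=[T2,T3] holders={T1}
Step 8: signal(T1) -> count=0 queue=[T3] holders={T2}
Step 9: wait(T1) -> count=0 queue=[T3,T1] holders={T2}
Step 10: signal(T2) -> count=0 queue=[T1] holders={T3}
Step 11: signal(T3) -> count=0 queue=[] holders={T1}
Final holders: {T1} -> T1 in holders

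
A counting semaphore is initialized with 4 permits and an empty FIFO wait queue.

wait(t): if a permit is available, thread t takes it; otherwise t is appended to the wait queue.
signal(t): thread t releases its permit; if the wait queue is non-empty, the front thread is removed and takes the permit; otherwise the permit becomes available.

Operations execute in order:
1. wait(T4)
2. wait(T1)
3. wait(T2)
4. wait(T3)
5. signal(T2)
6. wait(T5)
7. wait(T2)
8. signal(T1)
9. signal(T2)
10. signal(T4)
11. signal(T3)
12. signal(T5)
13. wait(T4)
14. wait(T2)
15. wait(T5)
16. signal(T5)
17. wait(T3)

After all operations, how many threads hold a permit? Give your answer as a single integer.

Step 1: wait(T4) -> count=3 queue=[] holders={T4}
Step 2: wait(T1) -> count=2 queue=[] holders={T1,T4}
Step 3: wait(T2) -> count=1 queue=[] holders={T1,T2,T4}
Step 4: wait(T3) -> count=0 queue=[] holders={T1,T2,T3,T4}
Step 5: signal(T2) -> count=1 queue=[] holders={T1,T3,T4}
Step 6: wait(T5) -> count=0 queue=[] holders={T1,T3,T4,T5}
Step 7: wait(T2) -> count=0 queue=[T2] holders={T1,T3,T4,T5}
Step 8: signal(T1) -> count=0 queue=[] holders={T2,T3,T4,T5}
Step 9: signal(T2) -> count=1 queue=[] holders={T3,T4,T5}
Step 10: signal(T4) -> count=2 queue=[] holders={T3,T5}
Step 11: signal(T3) -> count=3 queue=[] holders={T5}
Step 12: signal(T5) -> count=4 queue=[] holders={none}
Step 13: wait(T4) -> count=3 queue=[] holders={T4}
Step 14: wait(T2) -> count=2 queue=[] holders={T2,T4}
Step 15: wait(T5) -> count=1 queue=[] holders={T2,T4,T5}
Step 16: signal(T5) -> count=2 queue=[] holders={T2,T4}
Step 17: wait(T3) -> count=1 queue=[] holders={T2,T3,T4}
Final holders: {T2,T3,T4} -> 3 thread(s)

Answer: 3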